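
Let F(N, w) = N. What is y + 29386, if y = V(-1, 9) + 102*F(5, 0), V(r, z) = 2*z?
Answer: 29914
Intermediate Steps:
y = 528 (y = 2*9 + 102*5 = 18 + 510 = 528)
y + 29386 = 528 + 29386 = 29914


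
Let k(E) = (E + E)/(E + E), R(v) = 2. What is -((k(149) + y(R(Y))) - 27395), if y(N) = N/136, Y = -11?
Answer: 1862791/68 ≈ 27394.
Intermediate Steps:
y(N) = N/136 (y(N) = N*(1/136) = N/136)
k(E) = 1 (k(E) = (2*E)/((2*E)) = (2*E)*(1/(2*E)) = 1)
-((k(149) + y(R(Y))) - 27395) = -((1 + (1/136)*2) - 27395) = -((1 + 1/68) - 27395) = -(69/68 - 27395) = -1*(-1862791/68) = 1862791/68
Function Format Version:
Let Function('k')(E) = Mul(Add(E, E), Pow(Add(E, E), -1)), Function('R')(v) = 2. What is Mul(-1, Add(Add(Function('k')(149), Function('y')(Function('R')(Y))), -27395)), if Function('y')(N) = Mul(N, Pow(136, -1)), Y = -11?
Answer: Rational(1862791, 68) ≈ 27394.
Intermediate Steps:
Function('y')(N) = Mul(Rational(1, 136), N) (Function('y')(N) = Mul(N, Rational(1, 136)) = Mul(Rational(1, 136), N))
Function('k')(E) = 1 (Function('k')(E) = Mul(Mul(2, E), Pow(Mul(2, E), -1)) = Mul(Mul(2, E), Mul(Rational(1, 2), Pow(E, -1))) = 1)
Mul(-1, Add(Add(Function('k')(149), Function('y')(Function('R')(Y))), -27395)) = Mul(-1, Add(Add(1, Mul(Rational(1, 136), 2)), -27395)) = Mul(-1, Add(Add(1, Rational(1, 68)), -27395)) = Mul(-1, Add(Rational(69, 68), -27395)) = Mul(-1, Rational(-1862791, 68)) = Rational(1862791, 68)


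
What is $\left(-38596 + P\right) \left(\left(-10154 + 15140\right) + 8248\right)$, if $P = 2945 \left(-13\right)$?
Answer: $-1017443154$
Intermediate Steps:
$P = -38285$
$\left(-38596 + P\right) \left(\left(-10154 + 15140\right) + 8248\right) = \left(-38596 - 38285\right) \left(\left(-10154 + 15140\right) + 8248\right) = - 76881 \left(4986 + 8248\right) = \left(-76881\right) 13234 = -1017443154$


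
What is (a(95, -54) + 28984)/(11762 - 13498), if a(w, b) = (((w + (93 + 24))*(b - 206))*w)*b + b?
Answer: -141397265/868 ≈ -1.6290e+5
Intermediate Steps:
a(w, b) = b + b*w*(-206 + b)*(117 + w) (a(w, b) = (((w + 117)*(-206 + b))*w)*b + b = (((117 + w)*(-206 + b))*w)*b + b = (((-206 + b)*(117 + w))*w)*b + b = (w*(-206 + b)*(117 + w))*b + b = b*w*(-206 + b)*(117 + w) + b = b + b*w*(-206 + b)*(117 + w))
(a(95, -54) + 28984)/(11762 - 13498) = (-54*(1 - 24102*95 - 206*95² - 54*95² + 117*(-54)*95) + 28984)/(11762 - 13498) = (-54*(1 - 2289690 - 206*9025 - 54*9025 - 600210) + 28984)/(-1736) = (-54*(1 - 2289690 - 1859150 - 487350 - 600210) + 28984)*(-1/1736) = (-54*(-5236399) + 28984)*(-1/1736) = (282765546 + 28984)*(-1/1736) = 282794530*(-1/1736) = -141397265/868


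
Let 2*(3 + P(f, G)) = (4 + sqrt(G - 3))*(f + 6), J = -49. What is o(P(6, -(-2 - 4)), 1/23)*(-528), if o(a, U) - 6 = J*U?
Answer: -46992/23 ≈ -2043.1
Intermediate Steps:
P(f, G) = -3 + (4 + sqrt(-3 + G))*(6 + f)/2 (P(f, G) = -3 + ((4 + sqrt(G - 3))*(f + 6))/2 = -3 + ((4 + sqrt(-3 + G))*(6 + f))/2 = -3 + (4 + sqrt(-3 + G))*(6 + f)/2)
o(a, U) = 6 - 49*U
o(P(6, -(-2 - 4)), 1/23)*(-528) = (6 - 49/23)*(-528) = (89/23)*(-528) = -46992/23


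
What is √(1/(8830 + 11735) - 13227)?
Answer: I*√621550285390/6855 ≈ 115.01*I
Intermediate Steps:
√(1/(8830 + 11735) - 13227) = √(1/20565 - 13227) = √(-272013254/20565) = I*√621550285390/6855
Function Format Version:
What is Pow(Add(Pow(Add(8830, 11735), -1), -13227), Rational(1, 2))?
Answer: Mul(Rational(1, 6855), I, Pow(621550285390, Rational(1, 2))) ≈ Mul(115.01, I)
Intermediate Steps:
Pow(Add(Pow(Add(8830, 11735), -1), -13227), Rational(1, 2)) = Pow(Add(Pow(20565, -1), -13227), Rational(1, 2)) = Pow(Add(Rational(1, 20565), -13227), Rational(1, 2)) = Pow(Rational(-272013254, 20565), Rational(1, 2)) = Mul(Rational(1, 6855), I, Pow(621550285390, Rational(1, 2)))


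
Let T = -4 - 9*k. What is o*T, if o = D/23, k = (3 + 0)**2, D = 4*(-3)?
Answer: 1020/23 ≈ 44.348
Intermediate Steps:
D = -12
k = 9 (k = 3**2 = 9)
o = -12/23 ≈ -0.52174
T = -85 (T = -4 - 9*9 = -4 - 81 = -85)
o*T = -12/23*(-85) = 1020/23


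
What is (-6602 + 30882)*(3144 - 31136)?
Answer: -679645760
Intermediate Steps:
(-6602 + 30882)*(3144 - 31136) = 24280*(-27992) = -679645760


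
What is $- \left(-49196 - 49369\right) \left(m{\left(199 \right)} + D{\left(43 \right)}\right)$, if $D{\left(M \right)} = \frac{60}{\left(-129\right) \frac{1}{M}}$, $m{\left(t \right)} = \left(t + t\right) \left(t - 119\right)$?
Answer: $3136338300$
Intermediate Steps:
$m{\left(t \right)} = 2 t \left(-119 + t\right)$
$D{\left(M \right)} = - \frac{20 M}{43}$ ($D{\left(M \right)} = 60 \left(- \frac{M}{129}\right) = - \frac{20 M}{43}$)
$- \left(-49196 - 49369\right) \left(m{\left(199 \right)} + D{\left(43 \right)}\right) = - \left(-49196 - 49369\right) \left(2 \cdot 199 \left(-119 + 199\right) - 20\right) = - \left(-98565\right) \left(2 \cdot 199 \cdot 80 - 20\right) = - \left(-98565\right) \left(31840 - 20\right) = - \left(-98565\right) 31820 = \left(-1\right) \left(-3136338300\right) = 3136338300$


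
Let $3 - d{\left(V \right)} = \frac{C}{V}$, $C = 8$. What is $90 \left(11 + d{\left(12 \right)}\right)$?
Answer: $1200$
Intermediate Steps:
$d{\left(V \right)} = 3 - \frac{8}{V}$
$90 \left(11 + d{\left(12 \right)}\right) = 90 \left(11 + \left(3 - \frac{8}{12}\right)\right) = 90 \left(11 + \left(3 - \frac{2}{3}\right)\right) = 90 \left(11 + \frac{7}{3}\right) = 90 \cdot \frac{40}{3} = 1200$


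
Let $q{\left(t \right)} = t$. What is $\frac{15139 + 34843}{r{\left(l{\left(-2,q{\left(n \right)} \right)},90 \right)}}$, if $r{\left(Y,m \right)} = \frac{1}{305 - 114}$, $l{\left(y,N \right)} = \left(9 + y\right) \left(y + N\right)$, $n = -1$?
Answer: $9546562$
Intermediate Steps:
$l{\left(y,N \right)} = \left(9 + y\right) \left(N + y\right)$
$r{\left(Y,m \right)} = \frac{1}{191}$
$\frac{15139 + 34843}{r{\left(l{\left(-2,q{\left(n \right)} \right)},90 \right)}} = \left(15139 + 34843\right) \frac{1}{\frac{1}{191}} = 49982 \cdot 191 = 9546562$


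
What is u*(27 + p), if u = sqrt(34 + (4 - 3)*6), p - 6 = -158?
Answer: -250*sqrt(10) ≈ -790.57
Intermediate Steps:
p = -152 (p = 6 - 158 = -152)
u = 2*sqrt(10) (u = sqrt(34 + 1*6) = sqrt(34 + 6) = sqrt(40) = 2*sqrt(10) ≈ 6.3246)
u*(27 + p) = (2*sqrt(10))*(27 - 152) = (2*sqrt(10))*(-125) = -250*sqrt(10)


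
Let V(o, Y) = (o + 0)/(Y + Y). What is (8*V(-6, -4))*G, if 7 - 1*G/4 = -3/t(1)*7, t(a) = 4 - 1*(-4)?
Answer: 231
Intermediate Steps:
t(a) = 8 (t(a) = 4 + 4 = 8)
V(o, Y) = o/(2*Y) (V(o, Y) = o/((2*Y)) = o*(1/(2*Y)) = o/(2*Y))
G = 77/2 (G = 28 - 4*(-3/8)*7 = 28 - 4*(-3*⅛)*7 = 28 - (-3)*7/2 = 28 - 4*(-21/8) = 28 + 21/2 = 77/2 ≈ 38.500)
(8*V(-6, -4))*G = (8*((½)*(-6)/(-4)))*(77/2) = (8*((½)*(-6)*(-¼)))*(77/2) = (8*(¾))*(77/2) = 6*(77/2) = 231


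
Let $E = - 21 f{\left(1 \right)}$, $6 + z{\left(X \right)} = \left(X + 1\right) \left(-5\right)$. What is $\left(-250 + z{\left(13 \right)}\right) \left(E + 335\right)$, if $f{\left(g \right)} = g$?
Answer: $-102364$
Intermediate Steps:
$z{\left(X \right)} = -11 - 5 X$ ($z{\left(X \right)} = -6 + \left(X + 1\right) \left(-5\right) = -6 + \left(1 + X\right) \left(-5\right) = -6 - \left(5 + 5 X\right) = -11 - 5 X$)
$E = -21$ ($E = \left(-21\right) 1 = -21$)
$\left(-250 + z{\left(13 \right)}\right) \left(E + 335\right) = \left(-250 - 76\right) \left(-21 + 335\right) = \left(-250 - 76\right) 314 = \left(-326\right) 314 = -102364$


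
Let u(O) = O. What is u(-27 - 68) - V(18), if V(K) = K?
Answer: -113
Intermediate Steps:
u(-27 - 68) - V(18) = (-27 - 68) - 1*18 = -95 - 18 = -113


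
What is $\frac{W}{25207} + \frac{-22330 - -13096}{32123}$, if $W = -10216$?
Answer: $- \frac{6164066}{8898071} \approx -0.69274$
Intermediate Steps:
$\frac{W}{25207} + \frac{-22330 - -13096}{32123} = - \frac{10216}{25207} + \frac{-22330 - -13096}{32123} = \left(-10216\right) \frac{1}{25207} + \left(-22330 + 13096\right) \frac{1}{32123} = - \frac{10216}{25207} - \frac{9234}{32123} = - \frac{6164066}{8898071}$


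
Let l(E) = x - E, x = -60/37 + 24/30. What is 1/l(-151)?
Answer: 185/27783 ≈ 0.0066587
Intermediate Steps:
x = -152/185 (x = -60*1/37 + 24*(1/30) = -60/37 + ⅘ = -152/185 ≈ -0.82162)
l(E) = -152/185 - E
1/l(-151) = 1/(-152/185 - 1*(-151)) = 1/(-152/185 + 151) = 1/(27783/185) = 185/27783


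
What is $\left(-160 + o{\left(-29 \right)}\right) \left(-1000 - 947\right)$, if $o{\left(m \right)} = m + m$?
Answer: $424446$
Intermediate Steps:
$o{\left(m \right)} = 2 m$
$\left(-160 + o{\left(-29 \right)}\right) \left(-1000 - 947\right) = \left(-160 + 2 \left(-29\right)\right) \left(-1000 - 947\right) = \left(-160 - 58\right) \left(-1947\right) = \left(-218\right) \left(-1947\right) = 424446$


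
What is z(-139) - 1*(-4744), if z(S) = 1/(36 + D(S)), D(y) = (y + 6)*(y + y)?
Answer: 175575441/37010 ≈ 4744.0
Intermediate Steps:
D(y) = 2*y*(6 + y) (D(y) = (6 + y)*(2*y) = 2*y*(6 + y))
z(S) = 1/(36 + 2*S*(6 + S))
z(-139) - 1*(-4744) = 1/(2*(18 - 139*(6 - 139))) - 1*(-4744) = 1/(2*(18 - 139*(-133))) + 4744 = 1/(2*(18 + 18487)) + 4744 = (½)/18505 + 4744 = (½)*(1/18505) + 4744 = 1/37010 + 4744 = 175575441/37010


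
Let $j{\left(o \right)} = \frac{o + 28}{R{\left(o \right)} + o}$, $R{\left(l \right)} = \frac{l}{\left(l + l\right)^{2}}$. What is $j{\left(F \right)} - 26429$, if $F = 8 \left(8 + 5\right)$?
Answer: $- \frac{1143395773}{43265} \approx -26428.0$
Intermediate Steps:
$R{\left(l \right)} = \frac{1}{4 l}$ ($R{\left(l \right)} = \frac{l}{\left(2 l\right)^{2}} = \frac{l}{4 l^{2}} = l \frac{1}{4 l^{2}} = \frac{1}{4 l}$)
$F = 104$ ($F = 8 \cdot 13 = 104$)
$j{\left(o \right)} = \frac{28 + o}{o + \frac{1}{4 o}}$ ($j{\left(o \right)} = \frac{o + 28}{\frac{1}{4 o} + o} = \frac{28 + o}{o + \frac{1}{4 o}}$)
$j{\left(F \right)} - 26429 = 4 \cdot 104 \frac{1}{1 + 4 \cdot 104^{2}} \left(28 + 104\right) - 26429 = 4 \cdot 104 \frac{1}{1 + 4 \cdot 10816} \cdot 132 - 26429 = 4 \cdot 104 \frac{1}{1 + 43264} \cdot 132 - 26429 = 4 \cdot 104 \cdot \frac{1}{43265} \cdot 132 - 26429 = \frac{54912}{43265} - 26429 = - \frac{1143395773}{43265}$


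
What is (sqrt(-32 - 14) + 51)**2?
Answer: (51 + I*sqrt(46))**2 ≈ 2555.0 + 691.8*I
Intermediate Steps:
(sqrt(-32 - 14) + 51)**2 = (sqrt(-46) + 51)**2 = (I*sqrt(46) + 51)**2 = (51 + I*sqrt(46))**2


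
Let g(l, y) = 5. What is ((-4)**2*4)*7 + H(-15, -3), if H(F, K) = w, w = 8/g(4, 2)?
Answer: 2248/5 ≈ 449.60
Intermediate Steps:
w = 8/5 ≈ 1.6000
H(F, K) = 8/5
((-4)**2*4)*7 + H(-15, -3) = ((-4)**2*4)*7 + 8/5 = (16*4)*7 + 8/5 = 64*7 + 8/5 = 448 + 8/5 = 2248/5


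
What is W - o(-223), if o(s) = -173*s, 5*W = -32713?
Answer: -225608/5 ≈ -45122.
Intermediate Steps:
W = -32713/5 (W = (1/5)*(-32713) = -32713/5 ≈ -6542.6)
W - o(-223) = -32713/5 - (-173)*(-223) = -32713/5 - 1*38579 = -32713/5 - 38579 = -225608/5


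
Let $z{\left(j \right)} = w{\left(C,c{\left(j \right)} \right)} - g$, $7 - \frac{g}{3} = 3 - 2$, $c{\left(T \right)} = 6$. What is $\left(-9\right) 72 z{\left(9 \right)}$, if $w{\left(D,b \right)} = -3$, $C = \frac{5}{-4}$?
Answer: $13608$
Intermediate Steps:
$C = - \frac{5}{4}$ ($C = 5 \left(- \frac{1}{4}\right) = - \frac{5}{4} \approx -1.25$)
$g = 18$ ($g = 21 - 3 \left(3 - 2\right) = 21 - 3 = 18$)
$z{\left(j \right)} = -21$ ($z{\left(j \right)} = -3 - 18 = -21$)
$\left(-9\right) 72 z{\left(9 \right)} = \left(-9\right) 72 \left(-21\right) = \left(-648\right) \left(-21\right) = 13608$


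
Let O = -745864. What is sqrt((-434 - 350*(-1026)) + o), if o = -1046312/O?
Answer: sqrt(3117677766577311)/93233 ≈ 598.89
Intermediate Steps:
o = 130789/93233 (o = -1046312/(-745864) = -1046312*(-1/745864) = 130789/93233 ≈ 1.4028)
sqrt((-434 - 350*(-1026)) + o) = sqrt((-434 - 350*(-1026)) + 130789/93233) = sqrt((-434 + 359100) + 130789/93233) = sqrt(358666 + 130789/93233) = sqrt(33439637967/93233) = sqrt(3117677766577311)/93233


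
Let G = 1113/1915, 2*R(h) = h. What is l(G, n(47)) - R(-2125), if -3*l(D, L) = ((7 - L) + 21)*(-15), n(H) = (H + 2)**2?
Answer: -21605/2 ≈ -10803.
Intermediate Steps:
R(h) = h/2
G = 1113/1915 (G = 1113*(1/1915) = 1113/1915 ≈ 0.58120)
n(H) = (2 + H)**2
l(D, L) = 140 - 5*L (l(D, L) = -((7 - L) + 21)*(-15)/3 = -(28 - L)*(-15)/3 = -(-420 + 15*L)/3 = 140 - 5*L)
l(G, n(47)) - R(-2125) = (140 - 5*(2 + 47)**2) - (-2125)/2 = (140 - 5*49**2) - 1*(-2125/2) = (140 - 5*2401) + 2125/2 = (140 - 12005) + 2125/2 = -11865 + 2125/2 = -21605/2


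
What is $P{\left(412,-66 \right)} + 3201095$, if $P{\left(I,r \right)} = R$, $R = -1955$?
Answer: $3199140$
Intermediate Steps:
$P{\left(I,r \right)} = -1955$
$P{\left(412,-66 \right)} + 3201095 = -1955 + 3201095 = 3199140$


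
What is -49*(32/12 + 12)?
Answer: -2156/3 ≈ -718.67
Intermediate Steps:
-49*(32/12 + 12) = -49*(32*(1/12) + 12) = -49*(8/3 + 12) = -49*44/3 = -2156/3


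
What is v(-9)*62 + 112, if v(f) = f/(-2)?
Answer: 391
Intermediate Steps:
v(f) = -f/2 (v(f) = f*(-½) = -f/2)
v(-9)*62 + 112 = -½*(-9)*62 + 112 = (9/2)*62 + 112 = 279 + 112 = 391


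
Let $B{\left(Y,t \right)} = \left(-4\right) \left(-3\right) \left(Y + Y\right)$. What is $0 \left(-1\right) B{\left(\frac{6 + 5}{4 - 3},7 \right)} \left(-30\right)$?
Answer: $0$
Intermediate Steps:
$B{\left(Y,t \right)} = 24 Y$ ($B{\left(Y,t \right)} = 12 \cdot 2 Y = 24 Y$)
$0 \left(-1\right) B{\left(\frac{6 + 5}{4 - 3},7 \right)} \left(-30\right) = 0 \left(-1\right) 24 \frac{6 + 5}{4 - 3} \left(-30\right) = 0 \cdot 24 \cdot \frac{11}{1} \left(-30\right) = 0 \cdot 24 \cdot 11 \cdot 1 \left(-30\right) = 0 \cdot 24 \cdot 11 \left(-30\right) = 0 \cdot 264 \left(-30\right) = 0 \left(-30\right) = 0$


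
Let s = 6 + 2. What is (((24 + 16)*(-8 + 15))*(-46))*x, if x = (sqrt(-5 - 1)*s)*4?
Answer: -412160*I*sqrt(6) ≈ -1.0096e+6*I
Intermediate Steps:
s = 8
x = 32*I*sqrt(6) (x = (sqrt(-5 - 1)*8)*4 = (sqrt(-6)*8)*4 = ((I*sqrt(6))*8)*4 = (8*I*sqrt(6))*4 = 32*I*sqrt(6) ≈ 78.384*I)
(((24 + 16)*(-8 + 15))*(-46))*x = (((24 + 16)*(-8 + 15))*(-46))*(32*I*sqrt(6)) = ((40*7)*(-46))*(32*I*sqrt(6)) = (280*(-46))*(32*I*sqrt(6)) = -412160*I*sqrt(6)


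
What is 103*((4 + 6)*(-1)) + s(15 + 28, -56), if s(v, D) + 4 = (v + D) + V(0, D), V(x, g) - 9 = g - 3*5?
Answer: -1109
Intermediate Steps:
V(x, g) = -6 + g (V(x, g) = 9 + (g - 3*5) = 9 + (g - 15) = 9 + (-15 + g) = -6 + g)
s(v, D) = -10 + v + 2*D (s(v, D) = -4 + ((v + D) + (-6 + D)) = -4 + ((D + v) + (-6 + D)) = -4 + (-6 + v + 2*D) = -10 + v + 2*D)
103*((4 + 6)*(-1)) + s(15 + 28, -56) = 103*((4 + 6)*(-1)) + (-10 + (15 + 28) + 2*(-56)) = 103*(10*(-1)) + (-10 + 43 - 112) = 103*(-10) - 79 = -1030 - 79 = -1109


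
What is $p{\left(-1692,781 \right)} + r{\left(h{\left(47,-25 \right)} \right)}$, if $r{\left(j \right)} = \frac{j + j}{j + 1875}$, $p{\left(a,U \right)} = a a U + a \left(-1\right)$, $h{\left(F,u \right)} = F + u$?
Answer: $\frac{4241499409016}{1897} \approx 2.2359 \cdot 10^{9}$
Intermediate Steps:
$p{\left(a,U \right)} = - a + U a^{2}$ ($p{\left(a,U \right)} = a^{2} U - a = U a^{2} - a = - a + U a^{2}$)
$r{\left(j \right)} = \frac{2 j}{1875 + j}$
$p{\left(-1692,781 \right)} + r{\left(h{\left(47,-25 \right)} \right)} = - 1692 \left(-1 + 781 \left(-1692\right)\right) + \frac{2 \left(47 - 25\right)}{1875 + \left(47 - 25\right)} = - 1692 \left(-1 - 1321452\right) + 2 \cdot 22 \frac{1}{1875 + 22} = \left(-1692\right) \left(-1321453\right) + 2 \cdot 22 \cdot \frac{1}{1897} = 2235898476 + 2 \cdot 22 \cdot \frac{1}{1897} = 2235898476 + \frac{44}{1897} = \frac{4241499409016}{1897}$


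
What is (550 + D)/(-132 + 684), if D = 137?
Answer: 229/184 ≈ 1.2446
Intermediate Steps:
(550 + D)/(-132 + 684) = (550 + 137)/(-132 + 684) = 687/552 = 687*(1/552) = 229/184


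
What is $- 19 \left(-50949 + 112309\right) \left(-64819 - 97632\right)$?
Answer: $189391873840$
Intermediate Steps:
$- 19 \left(-50949 + 112309\right) \left(-64819 - 97632\right) = - 19 \cdot 61360 \left(-162451\right) = \left(-19\right) \left(-9967993360\right) = 189391873840$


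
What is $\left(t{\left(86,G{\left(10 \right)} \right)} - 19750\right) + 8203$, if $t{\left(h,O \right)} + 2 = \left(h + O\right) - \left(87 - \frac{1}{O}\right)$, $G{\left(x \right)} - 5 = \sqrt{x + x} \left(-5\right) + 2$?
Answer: $- \frac{5205900}{451} - \frac{4520 \sqrt{5}}{451} \approx -11565.0$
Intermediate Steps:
$G{\left(x \right)} = 7 - 5 \sqrt{2} \sqrt{x}$ ($G{\left(x \right)} = 5 + \left(\sqrt{x + x} \left(-5\right) + 2\right) = 5 + \left(\sqrt{2 x} \left(-5\right) + 2\right) = 5 + \left(\sqrt{2} \sqrt{x} \left(-5\right) + 2\right) = 5 - \left(-2 + 5 \sqrt{2} \sqrt{x}\right) = 7 - 5 \sqrt{2} \sqrt{x}$)
$t{\left(h,O \right)} = -89 + O + h + \frac{1}{O}$ ($t{\left(h,O \right)} = -2 - \left(87 - O - h - \frac{1}{O}\right) = -2 + \left(-87 + O + h + \frac{1}{O}\right) = -89 + O + h + \frac{1}{O}$)
$\left(t{\left(86,G{\left(10 \right)} \right)} - 19750\right) + 8203 = \left(\left(-89 + \left(7 - 5 \sqrt{2} \sqrt{10}\right) + 86 + \frac{1}{7 - 5 \sqrt{2} \sqrt{10}}\right) - 19750\right) + 8203 = \left(\left(-89 + \left(7 - 10 \sqrt{5}\right) + 86 + \frac{1}{7 - 10 \sqrt{5}}\right) - 19750\right) + 8203 = \left(\left(4 + \frac{1}{7 - 10 \sqrt{5}} - 10 \sqrt{5}\right) - 19750\right) + 8203 = \left(-19746 + \frac{1}{7 - 10 \sqrt{5}} - 10 \sqrt{5}\right) + 8203 = -11543 + \frac{1}{7 - 10 \sqrt{5}} - 10 \sqrt{5}$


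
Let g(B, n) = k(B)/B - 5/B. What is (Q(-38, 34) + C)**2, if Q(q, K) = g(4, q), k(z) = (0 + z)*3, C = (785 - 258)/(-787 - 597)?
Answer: 3591025/1915456 ≈ 1.8748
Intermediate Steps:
C = -527/1384 (C = 527/(-1384) = 527*(-1/1384) = -527/1384 ≈ -0.38078)
k(z) = 3*z (k(z) = z*3 = 3*z)
g(B, n) = 3 - 5/B (g(B, n) = (3*B)/B - 5/B = 3 - 5/B)
Q(q, K) = 7/4 (Q(q, K) = 3 - 5/4 = 7/4)
(Q(-38, 34) + C)**2 = (7/4 - 527/1384)**2 = (1895/1384)**2 = 3591025/1915456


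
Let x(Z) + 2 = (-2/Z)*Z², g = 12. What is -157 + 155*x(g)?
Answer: -4187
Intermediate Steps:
x(Z) = -2 - 2*Z (x(Z) = -2 + (-2/Z)*Z² = -2 - 2*Z)
-157 + 155*x(g) = -157 + 155*(-2 - 2*12) = -157 + 155*(-2 - 24) = -157 + 155*(-26) = -157 - 4030 = -4187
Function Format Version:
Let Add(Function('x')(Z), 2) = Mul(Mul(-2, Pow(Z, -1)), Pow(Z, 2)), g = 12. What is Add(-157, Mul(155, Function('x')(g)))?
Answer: -4187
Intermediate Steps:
Function('x')(Z) = Add(-2, Mul(-2, Z)) (Function('x')(Z) = Add(-2, Mul(Mul(-2, Pow(Z, -1)), Pow(Z, 2))) = Add(-2, Mul(-2, Z)))
Add(-157, Mul(155, Function('x')(g))) = Add(-157, Mul(155, Add(-2, Mul(-2, 12)))) = Add(-157, Mul(155, Add(-2, -24))) = Add(-157, Mul(155, -26)) = Add(-157, -4030) = -4187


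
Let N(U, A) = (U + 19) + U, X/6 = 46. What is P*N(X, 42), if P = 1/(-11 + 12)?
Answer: 571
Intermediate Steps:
X = 276 (X = 6*46 = 276)
N(U, A) = 19 + 2*U (N(U, A) = (19 + U) + U = 19 + 2*U)
P = 1 (P = 1/1 = 1)
P*N(X, 42) = 1*(19 + 2*276) = 1*(19 + 552) = 1*571 = 571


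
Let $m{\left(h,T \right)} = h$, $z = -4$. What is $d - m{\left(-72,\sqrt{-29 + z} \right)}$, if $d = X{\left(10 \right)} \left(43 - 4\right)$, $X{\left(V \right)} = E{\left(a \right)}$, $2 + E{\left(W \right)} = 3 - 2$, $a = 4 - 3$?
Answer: $33$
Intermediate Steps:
$a = 1$
$E{\left(W \right)} = -1$ ($E{\left(W \right)} = -2 + \left(3 - 2\right) = -2 + 1 = -1$)
$X{\left(V \right)} = -1$
$d = -39$ ($d = - (43 - 4) = \left(-1\right) 39 = -39$)
$d - m{\left(-72,\sqrt{-29 + z} \right)} = -39 - -72 = -39 + 72 = 33$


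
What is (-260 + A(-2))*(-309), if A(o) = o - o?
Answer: 80340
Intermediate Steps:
A(o) = 0
(-260 + A(-2))*(-309) = (-260 + 0)*(-309) = -260*(-309) = 80340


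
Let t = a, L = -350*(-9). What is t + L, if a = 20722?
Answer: 23872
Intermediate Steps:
L = 3150
t = 20722
t + L = 20722 + 3150 = 23872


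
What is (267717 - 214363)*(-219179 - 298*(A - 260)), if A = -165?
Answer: -4936792266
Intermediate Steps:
(267717 - 214363)*(-219179 - 298*(A - 260)) = (267717 - 214363)*(-219179 - 298*(-165 - 260)) = 53354*(-219179 - 298*(-425)) = 53354*(-219179 + 126650) = 53354*(-92529) = -4936792266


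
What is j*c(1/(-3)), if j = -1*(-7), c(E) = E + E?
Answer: -14/3 ≈ -4.6667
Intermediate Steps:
c(E) = 2*E
j = 7
j*c(1/(-3)) = 7*(2/(-3)) = 7*(2*(-⅓)) = 7*(-⅔) = -14/3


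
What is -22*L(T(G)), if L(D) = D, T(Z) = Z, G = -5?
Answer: 110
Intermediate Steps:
-22*L(T(G)) = -22*(-5) = 110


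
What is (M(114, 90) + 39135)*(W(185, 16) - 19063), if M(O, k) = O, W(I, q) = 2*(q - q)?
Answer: -748203687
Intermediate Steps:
W(I, q) = 0 (W(I, q) = 2*0 = 0)
(M(114, 90) + 39135)*(W(185, 16) - 19063) = (114 + 39135)*(0 - 19063) = 39249*(-19063) = -748203687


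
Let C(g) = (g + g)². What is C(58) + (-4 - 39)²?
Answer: 15305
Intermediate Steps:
C(g) = 4*g² (C(g) = (2*g)² = 4*g²)
C(58) + (-4 - 39)² = 4*58² + (-4 - 39)² = 4*3364 + (-43)² = 13456 + 1849 = 15305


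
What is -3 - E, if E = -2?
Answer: -1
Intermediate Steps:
-3 - E = -3 - 1*(-2) = -3 + 2 = -1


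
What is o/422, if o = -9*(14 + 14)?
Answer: -126/211 ≈ -0.59716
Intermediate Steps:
o = -252 (o = -9*28 = -252)
o/422 = -252/422 = -252*1/422 = -126/211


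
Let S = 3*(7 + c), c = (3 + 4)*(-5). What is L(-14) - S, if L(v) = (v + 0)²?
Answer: 280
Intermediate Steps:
L(v) = v²
c = -35 (c = 7*(-5) = -35)
S = -84 (S = 3*(7 - 35) = 3*(-28) = -84)
L(-14) - S = (-14)² - 1*(-84) = 196 + 84 = 280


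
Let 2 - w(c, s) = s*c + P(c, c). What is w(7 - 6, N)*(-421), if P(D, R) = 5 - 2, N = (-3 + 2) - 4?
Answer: -1684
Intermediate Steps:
N = -5 (N = -1 - 4 = -5)
P(D, R) = 3
w(c, s) = -1 - c*s (w(c, s) = 2 - (s*c + 3) = 2 - (c*s + 3) = 2 - (3 + c*s) = 2 + (-3 - c*s) = -1 - c*s)
w(7 - 6, N)*(-421) = (-1 - 1*(7 - 6)*(-5))*(-421) = (-1 - 1*1*(-5))*(-421) = (-1 + 5)*(-421) = 4*(-421) = -1684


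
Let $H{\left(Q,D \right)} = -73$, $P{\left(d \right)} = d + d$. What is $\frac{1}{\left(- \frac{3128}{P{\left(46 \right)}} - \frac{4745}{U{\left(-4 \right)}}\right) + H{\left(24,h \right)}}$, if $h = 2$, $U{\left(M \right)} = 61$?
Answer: $- \frac{61}{11272} \approx -0.0054116$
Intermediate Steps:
$P{\left(d \right)} = 2 d$
$\frac{1}{\left(- \frac{3128}{P{\left(46 \right)}} - \frac{4745}{U{\left(-4 \right)}}\right) + H{\left(24,h \right)}} = \frac{1}{\left(- \frac{3128}{2 \cdot 46} - \frac{4745}{61}\right) - 73} = \frac{1}{\left(- \frac{3128}{92} - \frac{4745}{61}\right) - 73} = \frac{1}{\left(\left(-3128\right) \frac{1}{92} - \frac{4745}{61}\right) - 73} = \frac{1}{\left(-34 - \frac{4745}{61}\right) - 73} = \frac{1}{- \frac{6819}{61} - 73} = \frac{1}{- \frac{11272}{61}} = - \frac{61}{11272}$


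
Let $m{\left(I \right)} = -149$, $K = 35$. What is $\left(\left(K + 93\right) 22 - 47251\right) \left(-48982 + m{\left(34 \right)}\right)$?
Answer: $2183135985$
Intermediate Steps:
$\left(\left(K + 93\right) 22 - 47251\right) \left(-48982 + m{\left(34 \right)}\right) = \left(\left(35 + 93\right) 22 - 47251\right) \left(-48982 - 149\right) = \left(128 \cdot 22 - 47251\right) \left(-49131\right) = \left(2816 - 47251\right) \left(-49131\right) = \left(-44435\right) \left(-49131\right) = 2183135985$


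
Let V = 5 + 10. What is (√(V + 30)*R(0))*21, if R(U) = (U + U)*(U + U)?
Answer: 0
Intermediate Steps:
V = 15
R(U) = 4*U² (R(U) = (2*U)*(2*U) = 4*U²)
(√(V + 30)*R(0))*21 = (√(15 + 30)*(4*0²))*21 = (√45*(4*0))*21 = ((3*√5)*0)*21 = 0*21 = 0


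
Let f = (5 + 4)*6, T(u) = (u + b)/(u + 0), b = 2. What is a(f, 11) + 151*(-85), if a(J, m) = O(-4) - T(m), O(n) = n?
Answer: -141242/11 ≈ -12840.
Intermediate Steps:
T(u) = (2 + u)/u (T(u) = (u + 2)/(u + 0) = (2 + u)/u)
f = 54 (f = 9*6 = 54)
a(J, m) = -4 - (2 + m)/m
a(f, 11) + 151*(-85) = (-5 - 2/11) + 151*(-85) = (-5 - 2*1/11) - 12835 = (-5 - 2/11) - 12835 = -57/11 - 12835 = -141242/11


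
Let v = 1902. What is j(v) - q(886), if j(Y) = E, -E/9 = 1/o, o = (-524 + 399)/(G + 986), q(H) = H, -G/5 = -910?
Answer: -60926/125 ≈ -487.41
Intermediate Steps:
G = 4550 (G = -5*(-910) = 4550)
o = -125/5536 (o = (-524 + 399)/(4550 + 986) = -125/5536 ≈ -0.022579)
E = 49824/125 (E = -9/(-125/5536) = -9*(-5536/125) = 49824/125 ≈ 398.59)
j(Y) = 49824/125
j(v) - q(886) = 49824/125 - 1*886 = 49824/125 - 886 = -60926/125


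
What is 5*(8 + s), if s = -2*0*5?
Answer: 40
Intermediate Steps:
s = 0 (s = 0*5 = 0)
5*(8 + s) = 5*(8 + 0) = 5*8 = 40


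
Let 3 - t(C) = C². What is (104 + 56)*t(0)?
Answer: 480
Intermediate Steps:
t(C) = 3 - C²
(104 + 56)*t(0) = (104 + 56)*(3 - 1*0²) = 160*(3 - 1*0) = 160*(3 + 0) = 160*3 = 480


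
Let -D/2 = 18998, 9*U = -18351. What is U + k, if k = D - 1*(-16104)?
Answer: -23931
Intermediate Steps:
U = -2039 (U = (⅑)*(-18351) = -2039)
D = -37996 (D = -2*18998 = -37996)
k = -21892 (k = -37996 - 1*(-16104) = -37996 + 16104 = -21892)
U + k = -2039 - 21892 = -23931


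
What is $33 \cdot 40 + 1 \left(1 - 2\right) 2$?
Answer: $1318$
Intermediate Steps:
$33 \cdot 40 + 1 \left(1 - 2\right) 2 = 1320 + 1 \left(-1\right) 2 = 1320 - 2 = 1318$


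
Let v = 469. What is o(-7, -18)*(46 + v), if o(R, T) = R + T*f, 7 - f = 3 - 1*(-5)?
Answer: 5665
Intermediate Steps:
f = -1 (f = 7 - (3 - 1*(-5)) = 7 - (3 + 5) = 7 - 1*8 = 7 - 8 = -1)
o(R, T) = R - T (o(R, T) = R + T*(-1) = R - T)
o(-7, -18)*(46 + v) = (-7 - 1*(-18))*(46 + 469) = (-7 + 18)*515 = 11*515 = 5665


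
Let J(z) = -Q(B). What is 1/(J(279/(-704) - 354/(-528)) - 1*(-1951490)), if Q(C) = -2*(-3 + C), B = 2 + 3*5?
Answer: 1/1951518 ≈ 5.1242e-7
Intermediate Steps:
B = 17 (B = 2 + 15 = 17)
Q(C) = 6 - 2*C
J(z) = 28 (J(z) = -(6 - 2*17) = -(6 - 34) = -1*(-28) = 28)
1/(J(279/(-704) - 354/(-528)) - 1*(-1951490)) = 1/(28 - 1*(-1951490)) = 1/(28 + 1951490) = 1/1951518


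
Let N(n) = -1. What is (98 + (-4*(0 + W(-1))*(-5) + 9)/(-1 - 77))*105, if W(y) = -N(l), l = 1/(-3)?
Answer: 266525/26 ≈ 10251.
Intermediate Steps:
l = -⅓ ≈ -0.33333
W(y) = 1 (W(y) = -1*(-1) = 1)
(98 + (-4*(0 + W(-1))*(-5) + 9)/(-1 - 77))*105 = (98 + (-4*(0 + 1)*(-5) + 9)/(-1 - 77))*105 = (98 + (-4*(-5) + 9)/(-78))*105 = (98 + (-4*(-5) + 9)*(-1/78))*105 = (98 + (20 + 9)*(-1/78))*105 = (98 + 29*(-1/78))*105 = (98 - 29/78)*105 = (7615/78)*105 = 266525/26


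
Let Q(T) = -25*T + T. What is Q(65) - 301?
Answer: -1861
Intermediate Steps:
Q(T) = -24*T
Q(65) - 301 = -24*65 - 301 = -1560 - 301 = -1861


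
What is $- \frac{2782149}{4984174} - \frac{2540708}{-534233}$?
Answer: $\frac{11177014948475}{2662710228542} \approx 4.1976$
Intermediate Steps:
$- \frac{2782149}{4984174} - \frac{2540708}{-534233} = \left(-2782149\right) \frac{1}{4984174} - - \frac{2540708}{534233} = - \frac{2782149}{4984174} + \frac{2540708}{534233} = \frac{11177014948475}{2662710228542}$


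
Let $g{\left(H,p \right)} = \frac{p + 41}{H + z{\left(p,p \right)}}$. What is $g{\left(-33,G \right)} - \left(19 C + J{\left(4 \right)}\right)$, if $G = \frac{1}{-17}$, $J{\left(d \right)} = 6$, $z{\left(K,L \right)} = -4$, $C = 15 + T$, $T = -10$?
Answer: $- \frac{64225}{629} \approx -102.11$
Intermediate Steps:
$C = 5$ ($C = 15 - 10 = 5$)
$G = - \frac{1}{17} \approx -0.058824$
$g{\left(H,p \right)} = \frac{41 + p}{-4 + H}$ ($g{\left(H,p \right)} = \frac{p + 41}{H - 4} = \frac{41 + p}{-4 + H}$)
$g{\left(-33,G \right)} - \left(19 C + J{\left(4 \right)}\right) = \frac{41 - \frac{1}{17}}{-4 - 33} - \left(19 \cdot 5 + 6\right) = \frac{1}{-37} \cdot \frac{696}{17} - \left(95 + 6\right) = \left(- \frac{1}{37}\right) \frac{696}{17} - 101 = - \frac{696}{629} - 101 = - \frac{64225}{629}$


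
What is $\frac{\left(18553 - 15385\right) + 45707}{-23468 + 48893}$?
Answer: $\frac{1955}{1017} \approx 1.9223$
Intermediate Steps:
$\frac{\left(18553 - 15385\right) + 45707}{-23468 + 48893} = \frac{\left(18553 - 15385\right) + 45707}{25425} = \left(3168 + 45707\right) \frac{1}{25425} = 48875 \cdot \frac{1}{25425} = \frac{1955}{1017}$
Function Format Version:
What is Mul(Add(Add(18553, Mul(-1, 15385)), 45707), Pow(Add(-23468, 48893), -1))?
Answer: Rational(1955, 1017) ≈ 1.9223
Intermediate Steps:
Mul(Add(Add(18553, Mul(-1, 15385)), 45707), Pow(Add(-23468, 48893), -1)) = Mul(Add(Add(18553, -15385), 45707), Pow(25425, -1)) = Mul(Add(3168, 45707), Rational(1, 25425)) = Mul(48875, Rational(1, 25425)) = Rational(1955, 1017)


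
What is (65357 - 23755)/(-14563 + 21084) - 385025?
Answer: -2510706423/6521 ≈ -3.8502e+5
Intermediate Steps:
(65357 - 23755)/(-14563 + 21084) - 385025 = 41602/6521 - 385025 = -2510706423/6521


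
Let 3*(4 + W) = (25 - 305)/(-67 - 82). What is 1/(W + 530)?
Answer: 447/235402 ≈ 0.0018989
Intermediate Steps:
W = -1508/447 (W = -4 + ((25 - 305)/(-67 - 82))/3 = -4 + (-280/(-149))/3 = -4 + (-280*(-1/149))/3 = -4 + (⅓)*(280/149) = -4 + 280/447 = -1508/447 ≈ -3.3736)
1/(W + 530) = 1/(-1508/447 + 530) = 1/(235402/447) = 447/235402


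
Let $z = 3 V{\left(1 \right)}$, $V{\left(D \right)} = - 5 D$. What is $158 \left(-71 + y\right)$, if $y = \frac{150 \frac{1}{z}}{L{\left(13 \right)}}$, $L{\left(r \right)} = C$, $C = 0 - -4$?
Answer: $-11613$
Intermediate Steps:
$z = -15$ ($z = 3 \left(\left(-5\right) 1\right) = 3 \left(-5\right) = -15$)
$C = 4$ ($C = 0 + 4 = 4$)
$L{\left(r \right)} = 4$
$y = - \frac{5}{2}$ ($y = \frac{150 \frac{1}{-15}}{4} = 150 \left(- \frac{1}{15}\right) \frac{1}{4} = \left(-10\right) \frac{1}{4} = - \frac{5}{2} \approx -2.5$)
$158 \left(-71 + y\right) = 158 \left(-71 - \frac{5}{2}\right) = 158 \left(- \frac{147}{2}\right) = -11613$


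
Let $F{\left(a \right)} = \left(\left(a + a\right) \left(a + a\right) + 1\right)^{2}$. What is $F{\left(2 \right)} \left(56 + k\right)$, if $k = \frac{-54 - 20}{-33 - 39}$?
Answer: $\frac{593317}{36} \approx 16481.0$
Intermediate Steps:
$F{\left(a \right)} = \left(1 + 4 a^{2}\right)^{2}$ ($F{\left(a \right)} = \left(2 a 2 a + 1\right)^{2} = \left(4 a^{2} + 1\right)^{2} = \left(1 + 4 a^{2}\right)^{2}$)
$k = \frac{37}{36}$ ($k = - \frac{74}{-72} = \left(-74\right) \left(- \frac{1}{72}\right) = \frac{37}{36} \approx 1.0278$)
$F{\left(2 \right)} \left(56 + k\right) = \left(1 + 4 \cdot 2^{2}\right)^{2} \left(56 + \frac{37}{36}\right) = \left(1 + 4 \cdot 4\right)^{2} \cdot \frac{2053}{36} = \left(1 + 16\right)^{2} \cdot \frac{2053}{36} = 17^{2} \cdot \frac{2053}{36} = 289 \cdot \frac{2053}{36} = \frac{593317}{36}$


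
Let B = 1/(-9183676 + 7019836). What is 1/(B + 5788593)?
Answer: 2163840/12525589077119 ≈ 1.7275e-7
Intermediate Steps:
B = -1/2163840 (B = 1/(-2163840) = -1/2163840 ≈ -4.6214e-7)
1/(B + 5788593) = 1/(-1/2163840 + 5788593) = 1/(12525589077119/2163840) = 2163840/12525589077119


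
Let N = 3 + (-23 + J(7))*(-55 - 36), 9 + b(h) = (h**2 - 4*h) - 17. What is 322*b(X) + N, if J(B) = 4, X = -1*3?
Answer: 122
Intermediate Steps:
X = -3
b(h) = -26 + h**2 - 4*h (b(h) = -9 + ((h**2 - 4*h) - 17) = -9 + (-17 + h**2 - 4*h) = -26 + h**2 - 4*h)
N = 1732 (N = 3 + (-23 + 4)*(-55 - 36) = 3 - 19*(-91) = 3 + 1729 = 1732)
322*b(X) + N = 322*(-26 + (-3)**2 - 4*(-3)) + 1732 = 322*(-26 + 9 + 12) + 1732 = 322*(-5) + 1732 = -1610 + 1732 = 122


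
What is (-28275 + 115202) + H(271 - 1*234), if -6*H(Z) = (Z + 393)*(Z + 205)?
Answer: 208751/3 ≈ 69584.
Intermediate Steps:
H(Z) = -(205 + Z)*(393 + Z)/6 (H(Z) = -(Z + 393)*(Z + 205)/6 = -(393 + Z)*(205 + Z)/6 = -(205 + Z)*(393 + Z)/6)
(-28275 + 115202) + H(271 - 1*234) = (-28275 + 115202) + (-26855/2 - 299*(271 - 1*234)/3 - (271 - 1*234)²/6) = 86927 + (-26855/2 - 299*(271 - 234)/3 - (271 - 234)²/6) = 86927 + (-26855/2 - 299/3*37 - ⅙*37²) = 86927 + (-26855/2 - 11063/3 - ⅙*1369) = 86927 + (-26855/2 - 11063/3 - 1369/6) = 86927 - 52030/3 = 208751/3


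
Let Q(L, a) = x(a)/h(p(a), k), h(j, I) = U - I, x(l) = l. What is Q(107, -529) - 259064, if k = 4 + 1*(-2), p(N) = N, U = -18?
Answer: -5180751/20 ≈ -2.5904e+5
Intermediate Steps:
k = 2 (k = 4 - 2 = 2)
h(j, I) = -18 - I
Q(L, a) = -a/20 (Q(L, a) = a/(-18 - 1*2) = a/(-18 - 2) = a/(-20) = a*(-1/20) = -a/20)
Q(107, -529) - 259064 = -1/20*(-529) - 259064 = 529/20 - 259064 = -5180751/20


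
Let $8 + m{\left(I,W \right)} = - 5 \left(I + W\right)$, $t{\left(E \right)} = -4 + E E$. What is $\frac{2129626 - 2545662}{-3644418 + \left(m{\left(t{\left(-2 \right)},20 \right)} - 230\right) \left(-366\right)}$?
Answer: $\frac{208018}{1760355} \approx 0.11817$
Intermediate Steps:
$t{\left(E \right)} = -4 + E^{2}$
$m{\left(I,W \right)} = -8 - 5 I - 5 W$ ($m{\left(I,W \right)} = -8 - 5 \left(I + W\right) = -8 - \left(5 I + 5 W\right) = -8 - 5 I - 5 W$)
$\frac{2129626 - 2545662}{-3644418 + \left(m{\left(t{\left(-2 \right)},20 \right)} - 230\right) \left(-366\right)} = \frac{2129626 - 2545662}{-3644418 + \left(\left(-8 - 5 \left(-4 + \left(-2\right)^{2}\right) - 100\right) - 230\right) \left(-366\right)} = - \frac{416036}{-3644418 + \left(\left(-8 - 5 \left(-4 + 4\right) - 100\right) - 230\right) \left(-366\right)} = - \frac{416036}{-3644418 + \left(\left(-8 - 0 - 100\right) - 230\right) \left(-366\right)} = - \frac{416036}{-3644418 + \left(\left(-8 + 0 - 100\right) - 230\right) \left(-366\right)} = - \frac{416036}{-3644418 + \left(-108 - 230\right) \left(-366\right)} = - \frac{416036}{-3644418 - -123708} = - \frac{416036}{-3644418 + 123708} = - \frac{416036}{-3520710} = \left(-416036\right) \left(- \frac{1}{3520710}\right) = \frac{208018}{1760355}$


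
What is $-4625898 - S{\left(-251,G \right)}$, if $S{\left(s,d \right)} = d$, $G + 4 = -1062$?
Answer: $-4624832$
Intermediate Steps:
$G = -1066$ ($G = -4 - 1062 = -1066$)
$-4625898 - S{\left(-251,G \right)} = -4625898 - -1066 = -4625898 + 1066 = -4624832$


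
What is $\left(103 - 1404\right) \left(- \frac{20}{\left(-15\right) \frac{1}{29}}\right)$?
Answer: $- \frac{150916}{3} \approx -50305.0$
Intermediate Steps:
$\left(103 - 1404\right) \left(- \frac{20}{\left(-15\right) \frac{1}{29}}\right) = - 1301 \left(- \frac{20}{- \frac{15}{29}}\right) = - 1301 \left(\left(-20\right) \left(- \frac{29}{15}\right)\right) = \left(-1301\right) \frac{116}{3} = - \frac{150916}{3}$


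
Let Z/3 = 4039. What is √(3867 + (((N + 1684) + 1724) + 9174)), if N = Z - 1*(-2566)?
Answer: 2*√7783 ≈ 176.44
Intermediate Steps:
Z = 12117 (Z = 3*4039 = 12117)
N = 14683 (N = 12117 - 1*(-2566) = 12117 + 2566 = 14683)
√(3867 + (((N + 1684) + 1724) + 9174)) = √(3867 + (((14683 + 1684) + 1724) + 9174)) = √(3867 + ((16367 + 1724) + 9174)) = √(3867 + (18091 + 9174)) = √(3867 + 27265) = √31132 = 2*√7783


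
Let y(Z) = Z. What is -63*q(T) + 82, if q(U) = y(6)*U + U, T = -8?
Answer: 3610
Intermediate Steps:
q(U) = 7*U (q(U) = 6*U + U = 7*U)
-63*q(T) + 82 = -441*(-8) + 82 = -63*(-56) + 82 = 3528 + 82 = 3610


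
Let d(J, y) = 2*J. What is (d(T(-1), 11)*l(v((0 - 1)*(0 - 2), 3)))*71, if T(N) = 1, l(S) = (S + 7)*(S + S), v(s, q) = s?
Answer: 5112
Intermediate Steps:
l(S) = 2*S*(7 + S) (l(S) = (7 + S)*(2*S) = 2*S*(7 + S))
(d(T(-1), 11)*l(v((0 - 1)*(0 - 2), 3)))*71 = ((2*1)*(2*((0 - 1)*(0 - 2))*(7 + (0 - 1)*(0 - 2))))*71 = (2*(2*(-1*(-2))*(7 - 1*(-2))))*71 = (2*(2*2*(7 + 2)))*71 = (2*(2*2*9))*71 = (2*36)*71 = 72*71 = 5112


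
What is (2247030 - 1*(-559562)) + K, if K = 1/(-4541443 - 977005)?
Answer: 15488032009215/5518448 ≈ 2.8066e+6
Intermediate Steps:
K = -1/5518448 (K = 1/(-5518448) = -1/5518448 ≈ -1.8121e-7)
(2247030 - 1*(-559562)) + K = (2247030 - 1*(-559562)) - 1/5518448 = (2247030 + 559562) - 1/5518448 = 2806592 - 1/5518448 = 15488032009215/5518448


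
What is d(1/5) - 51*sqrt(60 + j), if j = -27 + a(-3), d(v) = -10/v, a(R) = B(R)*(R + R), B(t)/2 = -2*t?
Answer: -50 - 51*I*sqrt(39) ≈ -50.0 - 318.5*I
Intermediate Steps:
B(t) = -4*t (B(t) = 2*(-2*t) = -4*t)
a(R) = -8*R**2 (a(R) = (-4*R)*(R + R) = (-4*R)*(2*R) = -8*R**2)
j = -99 (j = -27 - 8*(-3)**2 = -27 - 8*9 = -27 - 72 = -99)
d(1/5) - 51*sqrt(60 + j) = -10/(1/5) - 51*sqrt(60 - 99) = -10/1/5 - 51*I*sqrt(39) = -10*5 - 51*I*sqrt(39) = -50 - 51*I*sqrt(39)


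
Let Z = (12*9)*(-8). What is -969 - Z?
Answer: -105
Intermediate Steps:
Z = -864 (Z = 108*(-8) = -864)
-969 - Z = -969 - 1*(-864) = -969 + 864 = -105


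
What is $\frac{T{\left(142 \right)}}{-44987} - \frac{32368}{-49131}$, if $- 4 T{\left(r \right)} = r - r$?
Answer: $\frac{32368}{49131} \approx 0.65881$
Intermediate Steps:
$T{\left(r \right)} = 0$ ($T{\left(r \right)} = - \frac{r - r}{4} = \left(- \frac{1}{4}\right) 0 = 0$)
$\frac{T{\left(142 \right)}}{-44987} - \frac{32368}{-49131} = \frac{0}{-44987} - \frac{32368}{-49131} = 0 \left(- \frac{1}{44987}\right) - - \frac{32368}{49131} = 0 + \frac{32368}{49131} = \frac{32368}{49131}$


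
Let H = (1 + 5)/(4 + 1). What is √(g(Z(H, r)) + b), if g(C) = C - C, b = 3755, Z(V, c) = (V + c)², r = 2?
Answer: √3755 ≈ 61.278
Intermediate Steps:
H = 6/5 ≈ 1.2000
g(C) = 0
√(g(Z(H, r)) + b) = √(0 + 3755) = √3755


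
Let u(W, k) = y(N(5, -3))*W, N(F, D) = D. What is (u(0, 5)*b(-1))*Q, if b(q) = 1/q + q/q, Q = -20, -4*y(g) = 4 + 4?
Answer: 0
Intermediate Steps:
y(g) = -2 (y(g) = -(4 + 4)/4 = -1/4*8 = -2)
u(W, k) = -2*W
b(q) = 1 + 1/q (b(q) = 1/q + 1 = 1 + 1/q)
(u(0, 5)*b(-1))*Q = ((-2*0)*((1 - 1)/(-1)))*(-20) = (0*(-1*0))*(-20) = (0*0)*(-20) = 0*(-20) = 0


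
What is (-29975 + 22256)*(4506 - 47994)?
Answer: 335683872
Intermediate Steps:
(-29975 + 22256)*(4506 - 47994) = -7719*(-43488) = 335683872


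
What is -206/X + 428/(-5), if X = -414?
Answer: -88081/1035 ≈ -85.102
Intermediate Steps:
-206/X + 428/(-5) = -206/(-414) + 428/(-5) = -206*(-1/414) + 428*(-⅕) = 103/207 - 428/5 = -88081/1035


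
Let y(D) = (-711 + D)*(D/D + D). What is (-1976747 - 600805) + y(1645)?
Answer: -1040188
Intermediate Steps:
y(D) = (1 + D)*(-711 + D) (y(D) = (-711 + D)*(1 + D) = (1 + D)*(-711 + D))
(-1976747 - 600805) + y(1645) = (-1976747 - 600805) + (-711 + 1645² - 710*1645) = -2577552 + (-711 + 2706025 - 1167950) = -2577552 + 1537364 = -1040188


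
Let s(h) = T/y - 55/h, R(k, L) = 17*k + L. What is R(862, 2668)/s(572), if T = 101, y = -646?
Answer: -290940312/4241 ≈ -68602.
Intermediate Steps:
R(k, L) = L + 17*k
s(h) = -101/646 - 55/h (s(h) = 101/(-646) - 55/h = 101*(-1/646) - 55/h = -101/646 - 55/h)
R(862, 2668)/s(572) = (2668 + 17*862)/(-101/646 - 55/572) = (2668 + 14654)/(-101/646 - 55*1/572) = 17322/(-101/646 - 5/52) = 17322/(-4241/16796) = 17322*(-16796/4241) = -290940312/4241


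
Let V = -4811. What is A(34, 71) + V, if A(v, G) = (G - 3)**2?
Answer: -187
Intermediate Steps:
A(v, G) = (-3 + G)**2
A(34, 71) + V = (-3 + 71)**2 - 4811 = 68**2 - 4811 = 4624 - 4811 = -187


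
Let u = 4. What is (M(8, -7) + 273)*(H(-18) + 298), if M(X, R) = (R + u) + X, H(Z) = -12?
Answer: 79508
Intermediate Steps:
M(X, R) = 4 + R + X (M(X, R) = (R + 4) + X = (4 + R) + X = 4 + R + X)
(M(8, -7) + 273)*(H(-18) + 298) = ((4 - 7 + 8) + 273)*(-12 + 298) = (5 + 273)*286 = 278*286 = 79508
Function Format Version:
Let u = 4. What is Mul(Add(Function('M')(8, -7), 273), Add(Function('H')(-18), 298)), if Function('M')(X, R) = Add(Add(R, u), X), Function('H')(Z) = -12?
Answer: 79508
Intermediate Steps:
Function('M')(X, R) = Add(4, R, X) (Function('M')(X, R) = Add(Add(R, 4), X) = Add(Add(4, R), X) = Add(4, R, X))
Mul(Add(Function('M')(8, -7), 273), Add(Function('H')(-18), 298)) = Mul(Add(Add(4, -7, 8), 273), Add(-12, 298)) = Mul(Add(5, 273), 286) = Mul(278, 286) = 79508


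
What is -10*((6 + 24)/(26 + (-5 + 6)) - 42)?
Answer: 3680/9 ≈ 408.89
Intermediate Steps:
-10*((6 + 24)/(26 + (-5 + 6)) - 42) = -10*(30/(26 + 1) - 42) = -10*(30/27 - 42) = -10*(30*(1/27) - 42) = -10*(10/9 - 42) = -10*(-368/9) = 3680/9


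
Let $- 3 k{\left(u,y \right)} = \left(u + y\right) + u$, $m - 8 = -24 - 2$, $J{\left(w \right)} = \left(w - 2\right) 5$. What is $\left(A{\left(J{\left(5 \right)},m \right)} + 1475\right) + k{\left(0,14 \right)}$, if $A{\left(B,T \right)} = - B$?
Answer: $\frac{4366}{3} \approx 1455.3$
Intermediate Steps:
$J{\left(w \right)} = -10 + 5 w$ ($J{\left(w \right)} = \left(-2 + w\right) 5 = -10 + 5 w$)
$m = -18$ ($m = 8 - 26 = -18$)
$k{\left(u,y \right)} = - \frac{2 u}{3} - \frac{y}{3}$ ($k{\left(u,y \right)} = - \frac{\left(u + y\right) + u}{3} = - \frac{y + 2 u}{3} = - \frac{2 u}{3} - \frac{y}{3}$)
$\left(A{\left(J{\left(5 \right)},m \right)} + 1475\right) + k{\left(0,14 \right)} = \left(- (-10 + 5 \cdot 5) + 1475\right) - \frac{14}{3} = \left(- (-10 + 25) + 1475\right) + \left(0 - \frac{14}{3}\right) = \left(\left(-1\right) 15 + 1475\right) - \frac{14}{3} = \left(-15 + 1475\right) - \frac{14}{3} = 1460 - \frac{14}{3} = \frac{4366}{3}$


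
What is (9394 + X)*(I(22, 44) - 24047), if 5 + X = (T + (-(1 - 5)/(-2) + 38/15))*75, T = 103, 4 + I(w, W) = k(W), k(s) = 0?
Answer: -412570854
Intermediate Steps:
I(w, W) = -4 (I(w, W) = -4 + 0 = -4)
X = 7760 (X = -5 + (103 + (-(1 - 5)/(-2) + 38/15))*75 = -5 + (103 + (-1*(-4)*(-1/2) + 38*(1/15)))*75 = -5 + (103 + (4*(-1/2) + 38/15))*75 = -5 + (103 + (-2 + 38/15))*75 = -5 + (103 + 8/15)*75 = -5 + (1553/15)*75 = -5 + 7765 = 7760)
(9394 + X)*(I(22, 44) - 24047) = (9394 + 7760)*(-4 - 24047) = 17154*(-24051) = -412570854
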